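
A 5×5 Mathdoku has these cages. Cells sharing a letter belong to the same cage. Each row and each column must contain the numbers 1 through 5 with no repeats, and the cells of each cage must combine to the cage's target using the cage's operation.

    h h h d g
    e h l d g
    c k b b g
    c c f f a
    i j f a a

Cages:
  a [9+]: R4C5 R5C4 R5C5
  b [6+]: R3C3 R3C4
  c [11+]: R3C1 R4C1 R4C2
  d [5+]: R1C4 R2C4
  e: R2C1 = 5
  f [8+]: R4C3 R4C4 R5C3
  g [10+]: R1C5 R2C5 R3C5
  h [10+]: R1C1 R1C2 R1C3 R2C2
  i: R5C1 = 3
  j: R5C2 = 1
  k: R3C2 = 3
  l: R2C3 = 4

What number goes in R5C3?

5

E is a freebie, which forces R2C1 = 5.
L is a freebie, leaving R2C3 = 4.
K is a freebie; hence R3C2 = 3.
Cage i is given, which forces R5C1 = 3.
Cage j is a single given cell, which forces R5C2 = 1.
1 is placed in column 2, which forces R2C2 = 2.
The 3 cells of cage c must have sum 11, leaving R4C2 = 5.
The 4 cells of cage h must have sum 10, which forces R1C1 = 1.
Column 2 now contains 5; hence R1C2 = 4.
Cage h has sum 10; hence R1C3 = 3.
Row 1 now contains 4, which forces R1C4 = 2.
Row 1 already has 2; hence R1C5 = 5.
Column 4 now contains 2; hence R4C4 = 1.
Cage f has sum 8, so R5C3 = 5.
Column 4 now contains 2, which forces R5C4 = 4.
4 is placed in row 5, which forces R5C5 = 2.
Column 4 now contains 1; hence R2C4 = 3.
The 3 cells of cage g must have sum 10, so R2C5 = 1.
Cage b needs two cells with sum 6, so R3C3 = 1.
4 is placed in column 4, so R3C4 = 5.
Column 5 already has 2, which forces R3C5 = 4.
1 is placed in row 4, which forces R4C3 = 2.
Column 5 already has 2, which forces R4C5 = 3.
Row 3 already has 4; hence R3C1 = 2.
2 is placed in row 4; hence R4C1 = 4.
The full grid is 1 4 3 2 5 / 5 2 4 3 1 / 2 3 1 5 4 / 4 5 2 1 3 / 3 1 5 4 2.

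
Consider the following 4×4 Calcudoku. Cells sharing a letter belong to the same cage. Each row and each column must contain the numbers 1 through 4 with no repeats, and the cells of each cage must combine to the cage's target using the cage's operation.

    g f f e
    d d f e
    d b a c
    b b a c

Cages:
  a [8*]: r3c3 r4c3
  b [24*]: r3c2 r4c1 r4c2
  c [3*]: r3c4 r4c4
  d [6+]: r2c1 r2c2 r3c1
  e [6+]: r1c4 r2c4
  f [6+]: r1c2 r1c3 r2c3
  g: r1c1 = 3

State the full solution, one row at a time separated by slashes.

G is a freebie, so r1c1 = 3.
The only place for 1 in row 4 is r4c4.
Column 4 already has 1; hence r3c4 = 3.
The 3 cells of cage b must have product 24; hence r4c2 = 3.
Cage d needs sum 6, which forces r2c1 = 4.
Column 2 already has 3, so r2c2 = 1.
Row 2 already has 1, so r2c3 = 3.
Row 2 now contains 4, which forces r2c4 = 2.
The 3 cells of cage d must have sum 6, which forces r3c1 = 1.
Column 1 already has 4; hence r4c1 = 2.
2 is placed in row 4, which forces r4c3 = 4.
Column 2 now contains 1; hence r1c2 = 2.
The 3 cells of cage f must have sum 6; hence r1c3 = 1.
2 is placed in column 4, which forces r1c4 = 4.
Cage b needs product 24; hence r3c2 = 4.
4 is placed in column 3, so r3c3 = 2.

3 2 1 4 / 4 1 3 2 / 1 4 2 3 / 2 3 4 1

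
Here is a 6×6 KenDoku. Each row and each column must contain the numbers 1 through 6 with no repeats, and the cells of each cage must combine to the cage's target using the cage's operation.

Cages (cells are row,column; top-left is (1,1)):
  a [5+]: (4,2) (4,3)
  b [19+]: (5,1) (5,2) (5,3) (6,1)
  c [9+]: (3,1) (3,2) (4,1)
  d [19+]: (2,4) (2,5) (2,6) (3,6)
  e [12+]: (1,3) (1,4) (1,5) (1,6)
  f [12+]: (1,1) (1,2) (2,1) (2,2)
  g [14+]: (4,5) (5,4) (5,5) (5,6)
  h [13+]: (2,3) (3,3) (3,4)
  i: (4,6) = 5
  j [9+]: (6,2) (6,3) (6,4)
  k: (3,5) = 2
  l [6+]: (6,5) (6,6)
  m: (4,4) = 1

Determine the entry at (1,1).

3

Cage k is a single given cell, which forces (3,5) = 2.
Cage m is a single given cell; hence (4,4) = 1.
Cage i is a single given cell; hence (4,6) = 5.
The only place for 6 in row 4 is (4,5).
In row 4, 4 can only go at (4,1), so (4,1) = 4.
The 3 cells of cage c must have sum 9; hence (3,1) = 1.
Cage c has sum 9, leaving (3,2) = 4.
4 is placed in row 3, which forces (3,6) = 6.
The 3 cells of cage h must have sum 13, so (2,3) = 5.
The 4 cells of cage d must have sum 19, which forces (2,4) = 6.
Cage h needs sum 13; hence (3,3) = 3.
Cage h has sum 13; hence (3,4) = 5.
Column 3 already has 3, leaving (4,3) = 2.
2 is placed in row 4, leaving (4,2) = 3.
In row 2, 1 can only go at (2,2), so (2,2) = 1.
The only place for 5 in row 1 is (1,5).
Column 5 now contains 5, which forces (6,5) = 4.
The two cells of cage l must have sum 6; hence (6,6) = 2.
Cage e has sum 12, so (1,4) = 2.
Column 5 already has 4, which forces (2,5) = 3.
Cage d has sum 19, leaving (2,6) = 4.
3 is placed in column 5, leaving (5,5) = 1.
1 is placed in row 5, which forces (5,6) = 3.
Cage j has sum 9, leaving (6,2) = 5.
Row 6 now contains 4; hence (6,3) = 1.
Row 6 already has 2, so (6,4) = 3.
Cage f has sum 12, leaving (1,1) = 3.
Row 1 already has 2; hence (1,2) = 6.
Column 3 now contains 1; hence (1,3) = 4.
Column 6 now contains 4, so (1,6) = 1.
Row 2 already has 3, which forces (2,1) = 2.
The 4 cells of cage b must have sum 19, which forces (5,1) = 5.
Cage b needs sum 19, which forces (5,2) = 2.
The 4 cells of cage b must have sum 19, so (5,3) = 6.
Row 5 now contains 3, so (5,4) = 4.
Row 6 now contains 5; hence (6,1) = 6.
Completed grid: 3 6 4 2 5 1 / 2 1 5 6 3 4 / 1 4 3 5 2 6 / 4 3 2 1 6 5 / 5 2 6 4 1 3 / 6 5 1 3 4 2.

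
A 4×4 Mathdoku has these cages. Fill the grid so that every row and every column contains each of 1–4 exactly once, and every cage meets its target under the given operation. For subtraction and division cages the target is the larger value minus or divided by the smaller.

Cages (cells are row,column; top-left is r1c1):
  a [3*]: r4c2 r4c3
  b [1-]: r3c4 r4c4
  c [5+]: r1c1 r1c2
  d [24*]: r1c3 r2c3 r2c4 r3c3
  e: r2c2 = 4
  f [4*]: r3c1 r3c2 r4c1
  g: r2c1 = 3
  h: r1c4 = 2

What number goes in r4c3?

Cage h is given, so r1c4 = 2.
Cage g is a single given cell, which forces r2c1 = 3.
E is a freebie; hence r2c2 = 4.
Row 2 now contains 4, so r2c4 = 1.
Cage c's pair has sum 5; hence r1c1 = 4.
The two cells of cage c must have sum 5, so r1c2 = 1.
Row 1 already has 4, so r1c3 = 3.
Row 2 now contains 1, so r2c3 = 2.
Column 1 already has 4, leaving r3c1 = 1.
Column 2 now contains 1, so r3c2 = 2.
Column 3 now contains 3, which forces r3c3 = 4.
Row 3 already has 4, so r3c4 = 3.
1 is placed in column 1, leaving r4c1 = 2.
Column 2 now contains 1, leaving r4c2 = 3.
Column 3 now contains 3, which forces r4c3 = 1.
3 is placed in column 4, so r4c4 = 4.
The full grid is 4 1 3 2 / 3 4 2 1 / 1 2 4 3 / 2 3 1 4.

1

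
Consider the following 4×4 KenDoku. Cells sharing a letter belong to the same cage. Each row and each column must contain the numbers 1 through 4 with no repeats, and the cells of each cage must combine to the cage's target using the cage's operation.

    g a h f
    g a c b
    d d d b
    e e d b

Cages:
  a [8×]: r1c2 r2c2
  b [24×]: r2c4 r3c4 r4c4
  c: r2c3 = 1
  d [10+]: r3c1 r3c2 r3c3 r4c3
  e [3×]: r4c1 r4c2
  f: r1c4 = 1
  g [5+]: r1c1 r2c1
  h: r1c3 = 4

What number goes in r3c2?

1

Cage h is given; hence r1c3 = 4.
F is a freebie, so r1c4 = 1.
C is a freebie, so r2c3 = 1.
Row 1 already has 4; hence r1c2 = 2.
Cage a needs two cells with product 8; hence r2c2 = 4.
4 is placed in column 2, so r3c2 = 1.
1 is placed in column 2, leaving r4c2 = 3.
3 is placed in row 4; hence r4c3 = 2.
Row 4 now contains 2; hence r4c4 = 4.
Row 1 already has 2; hence r1c1 = 3.
Cage g needs two cells with sum 5; hence r2c1 = 2.
Row 2 now contains 2, so r2c4 = 3.
1 is placed in row 3, which forces r3c1 = 4.
Column 3 now contains 2; hence r3c3 = 3.
3 is placed in column 4, which forces r3c4 = 2.
3 is placed in row 4, leaving r4c1 = 1.
Filled in: 3 2 4 1 / 2 4 1 3 / 4 1 3 2 / 1 3 2 4.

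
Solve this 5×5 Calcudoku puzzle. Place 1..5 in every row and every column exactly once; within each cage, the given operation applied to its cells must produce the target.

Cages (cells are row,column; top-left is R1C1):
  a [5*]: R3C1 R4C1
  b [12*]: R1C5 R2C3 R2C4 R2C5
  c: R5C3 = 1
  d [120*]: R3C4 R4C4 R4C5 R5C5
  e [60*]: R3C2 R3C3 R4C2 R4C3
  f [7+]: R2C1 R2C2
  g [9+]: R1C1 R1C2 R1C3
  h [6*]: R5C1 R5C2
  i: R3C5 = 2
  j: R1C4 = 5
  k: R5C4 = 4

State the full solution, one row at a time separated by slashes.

Cage j is given, leaving R1C4 = 5.
I is a freebie, leaving R3C5 = 2.
Cage c is given, which forces R5C3 = 1.
K is a freebie, which forces R5C4 = 4.
Column 5 already has 2, leaving R1C5 = 1.
The 4 cells of cage b must have product 12, leaving R2C4 = 1.
Column 4 now contains 4, leaving R3C4 = 3.
The 4 cells of cage d must have product 120, which forces R4C4 = 2.
Cage d has product 120, leaving R4C5 = 4.
Cage d has product 120, leaving R5C5 = 5.
Cage b needs product 12, leaving R2C3 = 4.
Column 5 now contains 4; hence R2C5 = 3.
Column 3 now contains 4; hence R3C3 = 5.
Column 3 now contains 5, so R4C3 = 3.
Column 3 now contains 3; hence R1C3 = 2.
5 is placed in row 3, which forces R3C1 = 1.
Cage e needs product 60, leaving R3C2 = 4.
Cage a needs two cells with product 5, leaving R4C1 = 5.
Cage e needs product 60; hence R4C2 = 1.
Cage g has sum 9, which forces R1C1 = 4.
4 is placed in column 2, so R1C2 = 3.
Column 1 already has 5, which forces R2C1 = 2.
The two cells of cage f must have sum 7, which forces R2C2 = 5.
2 is placed in column 1, which forces R5C1 = 3.
Column 2 now contains 3, leaving R5C2 = 2.

4 3 2 5 1 / 2 5 4 1 3 / 1 4 5 3 2 / 5 1 3 2 4 / 3 2 1 4 5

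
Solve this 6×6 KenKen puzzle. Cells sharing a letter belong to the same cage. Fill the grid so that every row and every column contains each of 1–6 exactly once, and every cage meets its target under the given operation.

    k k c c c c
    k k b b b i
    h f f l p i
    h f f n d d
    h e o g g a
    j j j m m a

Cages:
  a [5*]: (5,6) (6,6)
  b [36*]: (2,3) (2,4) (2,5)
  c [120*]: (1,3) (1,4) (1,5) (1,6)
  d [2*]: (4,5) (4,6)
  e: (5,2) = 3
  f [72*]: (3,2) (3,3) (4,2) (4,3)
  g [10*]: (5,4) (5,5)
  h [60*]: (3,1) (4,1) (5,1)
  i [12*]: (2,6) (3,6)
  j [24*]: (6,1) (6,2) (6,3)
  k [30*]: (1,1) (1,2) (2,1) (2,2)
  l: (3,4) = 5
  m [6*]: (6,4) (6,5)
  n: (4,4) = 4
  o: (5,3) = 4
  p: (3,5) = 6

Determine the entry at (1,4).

1

Cage l is given, which forces (3,4) = 5.
Cage p is a single given cell, leaving (3,5) = 6.
Cage n is a single given cell, so (4,4) = 4.
Cage e is a single given cell, which forces (5,2) = 3.
Cage o is given, which forces (5,3) = 4.
Column 4 now contains 5, which forces (5,4) = 2.
Row 5 now contains 2, which forces (5,5) = 5.
Row 5 now contains 5, leaving (5,6) = 1.
1 is placed in column 6, which forces (6,6) = 5.
Cage c needs product 120, which forces (1,3) = 5.
The 3 cells of cage h must have product 60, which forces (3,1) = 2.
2 is placed in row 3, leaving (3,2) = 4.
4 is placed in row 3; hence (3,6) = 3.
The 3 cells of cage h must have product 60, so (4,1) = 5.
Cage d needs two cells with product 2, which forces (4,5) = 1.
1 is placed in column 6, so (4,6) = 2.
Row 5 now contains 5; hence (5,1) = 6.
1 is placed in column 5, so (6,5) = 2.
Cage k needs product 30; hence (1,2) = 2.
Cage c has product 120, leaving (1,4) = 1.
Column 5 now contains 2, which forces (1,5) = 4.
Cage c needs product 120, so (1,6) = 6.
Cage k needs product 30, so (2,2) = 5.
Cage b has product 36, leaving (2,3) = 2.
The 3 cells of cage b must have product 36, so (2,4) = 6.
Column 5 now contains 2, which forces (2,5) = 3.
Cage i needs two cells with product 12; hence (2,6) = 4.
3 is placed in row 3, leaving (3,3) = 1.
Row 4 now contains 1, leaving (4,2) = 6.
The 4 cells of cage f must have product 72; hence (4,3) = 3.
Cage j has product 24; hence (6,1) = 4.
Column 2 already has 6, so (6,2) = 1.
Column 3 already has 1, so (6,3) = 6.
The two cells of cage m must have product 6, so (6,4) = 3.
Row 1 now contains 1, which forces (1,1) = 3.
Row 2 now contains 3, so (2,1) = 1.
Filled in: 3 2 5 1 4 6 / 1 5 2 6 3 4 / 2 4 1 5 6 3 / 5 6 3 4 1 2 / 6 3 4 2 5 1 / 4 1 6 3 2 5.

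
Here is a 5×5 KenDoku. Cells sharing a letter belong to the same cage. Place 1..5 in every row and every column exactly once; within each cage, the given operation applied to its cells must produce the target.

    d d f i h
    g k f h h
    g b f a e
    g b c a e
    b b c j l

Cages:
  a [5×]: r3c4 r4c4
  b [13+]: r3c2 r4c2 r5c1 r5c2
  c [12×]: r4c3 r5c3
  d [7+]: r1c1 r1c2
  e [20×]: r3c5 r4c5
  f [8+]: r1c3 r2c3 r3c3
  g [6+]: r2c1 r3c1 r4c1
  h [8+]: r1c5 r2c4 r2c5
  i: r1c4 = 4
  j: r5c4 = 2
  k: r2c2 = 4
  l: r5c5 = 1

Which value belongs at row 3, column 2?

1

Cage i is given, which forces r1c4 = 4.
Cage k is given, which forces r2c2 = 4.
J is a freebie; hence r5c4 = 2.
L is a freebie, so r5c5 = 1.
In row 1, 1 can only go at r1c3, so r1c3 = 1.
The only place for 3 in row 1 is r1c5.
Cage h needs sum 8, which forces r2c4 = 3.
Cage h needs sum 8; hence r2c5 = 2.
2 is placed in row 2, which forces r2c1 = 1.
2 is placed in row 2, so r2c3 = 5.
Cage f has sum 8; hence r3c3 = 2.
2 is placed in row 3, so r3c1 = 3.
The 3 cells of cage g must have sum 6, which forces r4c1 = 2.
3 is placed in column 1, which forces r5c1 = 4.
4 is placed in row 5, which forces r5c3 = 3.
Column 1 now contains 2, which forces r1c1 = 5.
Cage d's pair has sum 7, so r1c2 = 2.
Cage b has sum 13; hence r3c2 = 1.
Row 3 now contains 1, which forces r3c4 = 5.
5 is placed in row 3, so r3c5 = 4.
Cage b has sum 13; hence r4c2 = 3.
Column 3 already has 3, which forces r4c3 = 4.
Column 4 now contains 5, which forces r4c4 = 1.
Column 5 now contains 4, which forces r4c5 = 5.
Row 5 now contains 3, leaving r5c2 = 5.
The full grid is 5 2 1 4 3 / 1 4 5 3 2 / 3 1 2 5 4 / 2 3 4 1 5 / 4 5 3 2 1.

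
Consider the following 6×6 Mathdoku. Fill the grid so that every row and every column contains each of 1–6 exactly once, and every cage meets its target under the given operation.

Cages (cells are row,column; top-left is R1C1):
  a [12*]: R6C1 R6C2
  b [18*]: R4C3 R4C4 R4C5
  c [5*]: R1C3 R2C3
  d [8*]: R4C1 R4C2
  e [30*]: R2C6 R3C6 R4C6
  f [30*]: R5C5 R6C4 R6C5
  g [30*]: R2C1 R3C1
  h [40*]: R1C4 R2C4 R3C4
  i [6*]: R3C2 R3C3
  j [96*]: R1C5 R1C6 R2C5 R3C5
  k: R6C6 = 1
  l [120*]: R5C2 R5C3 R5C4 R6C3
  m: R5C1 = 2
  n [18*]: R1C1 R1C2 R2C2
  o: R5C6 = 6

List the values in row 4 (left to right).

4 2 3 1 6 5

Cage m is a single given cell; hence R5C1 = 2.
O is a freebie, so R5C6 = 6.
Cage k is given, which forces R6C6 = 1.
Column 1 now contains 2; hence R4C1 = 4.
Cage d needs two cells with product 8, so R4C2 = 2.
The two cells of cage a must have product 12, leaving R6C1 = 3.
Cage a needs two cells with product 12, so R6C2 = 4.
In row 4, 5 can only go at R4C6, so R4C6 = 5.
In column 1, 1 can only go at R1C1, so R1C1 = 1.
Row 1 already has 1, which forces R1C3 = 5.
The two cells of cage c must have product 5, leaving R2C3 = 1.
Column 2 needs a 5, and only R5C2 is open for it.
The only place for 1 in column 2 is R3C2.
Cage i's pair has product 6, which forces R3C3 = 6.
Column 3 already has 6; hence R4C3 = 3.
Column 3 already has 3, leaving R5C3 = 4.
Column 3 already has 6, which forces R6C3 = 2.
Cage g needs two cells with product 30, which forces R2C1 = 6.
Row 2 now contains 6, leaving R2C2 = 3.
3 is placed in row 2, so R2C6 = 2.
Row 3 now contains 6, which forces R3C1 = 5.
Column 6 already has 2, leaving R3C6 = 3.
The 4 cells of cage l must have product 120; hence R5C4 = 3.
Cage f needs product 30, leaving R5C5 = 1.
Column 2 now contains 3, so R1C2 = 6.
Cage j needs product 96, which forces R1C5 = 3.
Column 6 already has 2; hence R1C6 = 4.
Cage h has product 40; hence R2C4 = 5.
Row 2 already has 2, leaving R2C5 = 4.
Cage j has product 96; hence R3C5 = 2.
Cage b has product 18, so R4C4 = 1.
Column 5 now contains 1, leaving R4C5 = 6.
Column 4 now contains 5, which forces R6C4 = 6.
Column 5 now contains 6, which forces R6C5 = 5.
Row 1 already has 4; hence R1C4 = 2.
Row 3 now contains 2, leaving R3C4 = 4.
The full grid is 1 6 5 2 3 4 / 6 3 1 5 4 2 / 5 1 6 4 2 3 / 4 2 3 1 6 5 / 2 5 4 3 1 6 / 3 4 2 6 5 1.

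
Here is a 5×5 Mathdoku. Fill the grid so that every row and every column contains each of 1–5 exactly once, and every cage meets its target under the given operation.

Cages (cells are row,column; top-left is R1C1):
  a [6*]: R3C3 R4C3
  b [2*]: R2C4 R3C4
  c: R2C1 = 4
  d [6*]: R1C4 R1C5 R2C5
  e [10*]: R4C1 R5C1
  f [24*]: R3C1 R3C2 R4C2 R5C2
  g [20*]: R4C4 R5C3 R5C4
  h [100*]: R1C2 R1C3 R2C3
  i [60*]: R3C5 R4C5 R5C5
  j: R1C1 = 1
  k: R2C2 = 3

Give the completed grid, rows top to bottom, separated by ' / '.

Cage j is given, leaving R1C1 = 1.
Cage h has product 100, which forces R1C2 = 5.
Cage h needs product 100, leaving R1C3 = 4.
Cage c is a single given cell, which forces R2C1 = 4.
Cage k is given, leaving R2C2 = 3.
The 3 cells of cage h must have product 100; hence R2C3 = 5.
Cage d has product 6; hence R2C5 = 1.
The 4 cells of cage f must have product 24, which forces R3C1 = 3.
Row 3 now contains 3, which forces R3C3 = 2.
Row 3 now contains 2, which forces R3C4 = 1.
Column 3 now contains 2, leaving R4C3 = 3.
Column 3 now contains 2, so R5C3 = 1.
1 is placed in row 2, leaving R2C4 = 2.
Row 3 now contains 1, which forces R3C2 = 4.
Row 3 now contains 4; hence R3C5 = 5.
Cage f has product 24, so R4C2 = 1.
Column 5 already has 5, which forces R4C5 = 4.
The 4 cells of cage f must have product 24, so R5C2 = 2.
Cage i needs product 60, so R5C5 = 3.
Column 4 already has 2; hence R1C4 = 3.
Column 5 now contains 3; hence R1C5 = 2.
Cage e needs two cells with product 10, so R4C1 = 2.
4 is placed in row 4; hence R4C4 = 5.
2 is placed in row 5, so R5C1 = 5.
The 3 cells of cage g must have product 20, which forces R5C4 = 4.

1 5 4 3 2 / 4 3 5 2 1 / 3 4 2 1 5 / 2 1 3 5 4 / 5 2 1 4 3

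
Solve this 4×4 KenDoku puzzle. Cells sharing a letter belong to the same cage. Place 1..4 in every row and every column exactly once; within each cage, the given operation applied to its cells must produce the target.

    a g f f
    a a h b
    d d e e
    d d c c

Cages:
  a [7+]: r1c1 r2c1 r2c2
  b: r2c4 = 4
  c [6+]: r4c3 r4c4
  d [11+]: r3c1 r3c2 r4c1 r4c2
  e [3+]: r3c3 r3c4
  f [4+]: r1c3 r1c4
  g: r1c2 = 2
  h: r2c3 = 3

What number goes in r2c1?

Cage g is a single given cell, so r1c2 = 2.
Cage h is given; hence r2c3 = 3.
Cage b is a single given cell, so r2c4 = 4.
Column 4 now contains 4, which forces r4c4 = 2.
The 3 cells of cage a must have sum 7, which forces r1c1 = 4.
Column 3 already has 3, so r1c3 = 1.
The two cells of cage f must have sum 4, leaving r1c4 = 3.
The 3 cells of cage a must have sum 7, leaving r2c1 = 2.
4 is placed in row 2, so r2c2 = 1.
Cage e needs two cells with sum 3; hence r3c3 = 2.
Column 4 now contains 2, so r3c4 = 1.
2 is placed in row 4; hence r4c3 = 4.
Row 3 already has 1; hence r3c1 = 3.
Cage d has sum 11, so r3c2 = 4.
Cage d has sum 11, leaving r4c1 = 1.
4 is placed in row 4, leaving r4c2 = 3.
Completed grid: 4 2 1 3 / 2 1 3 4 / 3 4 2 1 / 1 3 4 2.

2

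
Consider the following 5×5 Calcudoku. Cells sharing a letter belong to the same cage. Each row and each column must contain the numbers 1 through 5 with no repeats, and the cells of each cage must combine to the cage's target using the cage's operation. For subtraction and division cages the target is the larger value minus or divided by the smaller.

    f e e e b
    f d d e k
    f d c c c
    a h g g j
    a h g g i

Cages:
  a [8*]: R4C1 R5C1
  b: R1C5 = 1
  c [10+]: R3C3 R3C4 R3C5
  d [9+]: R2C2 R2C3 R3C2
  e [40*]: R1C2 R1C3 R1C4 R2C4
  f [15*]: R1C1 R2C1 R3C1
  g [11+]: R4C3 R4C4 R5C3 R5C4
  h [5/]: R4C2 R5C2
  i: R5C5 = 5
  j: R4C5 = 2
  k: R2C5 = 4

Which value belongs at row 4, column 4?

3

Cage b is given, which forces R1C5 = 1.
Cage k is a single given cell, leaving R2C5 = 4.
J is a freebie, so R4C5 = 2.
Cage i is given, so R5C5 = 5.
Cage e needs product 40; hence R2C4 = 1.
Column 5 already has 5, so R3C5 = 3.
2 is placed in row 4; hence R4C1 = 4.
The two cells of cage h must have quotient 5, so R4C2 = 5.
5 is placed in row 4; hence R4C4 = 3.
Cage a needs two cells with product 8, which forces R5C1 = 2.
Row 5 now contains 5, so R5C2 = 1.
2 is placed in row 5, which forces R5C4 = 4.
Cage f has product 15, so R3C1 = 1.
Cage d needs sum 9, which forces R3C2 = 4.
3 is placed in row 4, so R4C3 = 1.
Row 5 already has 4; hence R5C3 = 3.
Column 2 already has 4, so R1C2 = 2.
The 4 cells of cage e must have product 40, leaving R1C3 = 4.
Cage e needs product 40, leaving R1C4 = 5.
Cage d has sum 9, which forces R2C2 = 3.
3 is placed in column 3, so R2C3 = 2.
Column 3 now contains 2; hence R3C3 = 5.
Column 4 now contains 5, which forces R3C4 = 2.
Row 1 already has 5, which forces R1C1 = 3.
Row 2 now contains 3; hence R2C1 = 5.
The full grid is 3 2 4 5 1 / 5 3 2 1 4 / 1 4 5 2 3 / 4 5 1 3 2 / 2 1 3 4 5.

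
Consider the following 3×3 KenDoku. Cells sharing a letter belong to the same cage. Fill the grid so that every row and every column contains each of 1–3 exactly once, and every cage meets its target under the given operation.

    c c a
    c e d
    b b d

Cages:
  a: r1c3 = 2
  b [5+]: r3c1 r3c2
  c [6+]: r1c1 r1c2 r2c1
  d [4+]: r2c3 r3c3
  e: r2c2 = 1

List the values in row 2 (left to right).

2 1 3

Cage a is a single given cell; hence r1c3 = 2.
Cage e is a single given cell, leaving r2c2 = 1.
Row 2 already has 1; hence r2c3 = 3.
Column 3 now contains 3, so r3c3 = 1.
Cage c has sum 6; hence r1c1 = 1.
Column 2 already has 1, which forces r1c2 = 3.
Row 2 now contains 3, leaving r2c1 = 2.
2 is placed in column 1, so r3c1 = 3.
Column 2 now contains 3, which forces r3c2 = 2.
Filled in: 1 3 2 / 2 1 3 / 3 2 1.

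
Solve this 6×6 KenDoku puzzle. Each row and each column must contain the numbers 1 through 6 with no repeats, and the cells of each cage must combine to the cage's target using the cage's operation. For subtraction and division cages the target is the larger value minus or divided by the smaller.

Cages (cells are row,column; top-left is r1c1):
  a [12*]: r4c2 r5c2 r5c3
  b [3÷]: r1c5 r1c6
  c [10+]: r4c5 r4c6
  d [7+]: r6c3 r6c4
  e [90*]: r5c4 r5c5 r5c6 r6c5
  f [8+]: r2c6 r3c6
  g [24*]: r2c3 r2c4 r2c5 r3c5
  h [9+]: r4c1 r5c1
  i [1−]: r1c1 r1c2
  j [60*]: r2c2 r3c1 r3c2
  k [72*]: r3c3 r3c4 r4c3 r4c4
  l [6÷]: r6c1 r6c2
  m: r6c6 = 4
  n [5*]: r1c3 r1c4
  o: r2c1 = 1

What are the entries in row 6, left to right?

6 1 5 2 3 4

O is a freebie, so r2c1 = 1.
Column 1 now contains 1, which forces r6c1 = 6.
Row 6 now contains 6, leaving r6c2 = 1.
Cage m is a single given cell, leaving r6c6 = 4.
Cage g has product 24; hence r3c5 = 1.
The two cells of cage c must have sum 10, so r4c5 = 4.
4 is placed in column 6, leaving r4c6 = 6.
4 is placed in row 4, so r4c1 = 5.
The two cells of cage h must have sum 9, so r5c1 = 4.
The 3 cells of cage a must have product 12, so r4c2 = 2.
In row 1, 4 can only go at r1c2, so r1c2 = 4.
Cage i needs two cells with difference 1; hence r1c1 = 3.
3 is placed in row 1; hence r1c5 = 6.
The 3 cells of cage j must have product 60, leaving r3c1 = 2.
Cage b needs two cells with quotient 3; hence r1c6 = 2.
In row 2, 6 can only go at r2c2, so r2c2 = 6.
Column 2 already has 6, so r3c2 = 5.
5 is placed in row 3, leaving r3c6 = 3.
Column 2 already has 6, which forces r5c2 = 3.
Cage a needs product 12; hence r5c3 = 2.
Row 5 already has 2; hence r5c5 = 5.
Row 5 now contains 5; hence r5c6 = 1.
2 is placed in column 3, so r6c3 = 5.
Row 6 now contains 5, which forces r6c4 = 2.
5 is placed in column 5, leaving r6c5 = 3.
Column 3 now contains 5; hence r1c3 = 1.
Cage n's pair has product 5; hence r1c4 = 5.
3 is placed in column 5, leaving r2c5 = 2.
3 is placed in column 6, so r2c6 = 5.
1 is placed in column 3; hence r4c3 = 3.
3 is placed in row 4; hence r4c4 = 1.
Row 5 now contains 5, which forces r5c4 = 6.
Column 3 now contains 3; hence r2c3 = 4.
Cage g needs product 24; hence r2c4 = 3.
Cage k has product 72, so r3c3 = 6.
Column 4 already has 6, which forces r3c4 = 4.
Filled in: 3 4 1 5 6 2 / 1 6 4 3 2 5 / 2 5 6 4 1 3 / 5 2 3 1 4 6 / 4 3 2 6 5 1 / 6 1 5 2 3 4.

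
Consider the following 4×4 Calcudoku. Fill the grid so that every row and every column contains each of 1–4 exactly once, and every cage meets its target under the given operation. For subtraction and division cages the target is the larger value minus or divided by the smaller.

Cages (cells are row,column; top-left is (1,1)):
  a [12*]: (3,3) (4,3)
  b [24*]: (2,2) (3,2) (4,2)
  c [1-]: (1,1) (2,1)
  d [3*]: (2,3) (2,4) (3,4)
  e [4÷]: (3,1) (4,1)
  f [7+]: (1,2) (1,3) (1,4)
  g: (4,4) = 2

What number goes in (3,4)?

1

The 3 cells of cage d must have product 3; hence (2,3) = 1.
The 3 cells of cage d must have product 3, leaving (2,4) = 3.
The 3 cells of cage d must have product 3, which forces (3,4) = 1.
Cage g is given, which forces (4,4) = 2.
Cage f has sum 7, which forces (1,2) = 1.
The 3 cells of cage f must have sum 7; hence (1,3) = 2.
2 is placed in column 4, which forces (1,4) = 4.
Row 3 already has 1, so (3,1) = 4.
Row 3 already has 4, which forces (3,3) = 3.
The two cells of cage e must have quotient 4, so (4,1) = 1.
Column 3 now contains 3, which forces (4,3) = 4.
Row 1 now contains 1, leaving (1,1) = 3.
Column 1 now contains 4, so (2,1) = 2.
The 3 cells of cage b must have product 24, leaving (2,2) = 4.
3 is placed in row 3, which forces (3,2) = 2.
Row 4 already has 4; hence (4,2) = 3.
Filled in: 3 1 2 4 / 2 4 1 3 / 4 2 3 1 / 1 3 4 2.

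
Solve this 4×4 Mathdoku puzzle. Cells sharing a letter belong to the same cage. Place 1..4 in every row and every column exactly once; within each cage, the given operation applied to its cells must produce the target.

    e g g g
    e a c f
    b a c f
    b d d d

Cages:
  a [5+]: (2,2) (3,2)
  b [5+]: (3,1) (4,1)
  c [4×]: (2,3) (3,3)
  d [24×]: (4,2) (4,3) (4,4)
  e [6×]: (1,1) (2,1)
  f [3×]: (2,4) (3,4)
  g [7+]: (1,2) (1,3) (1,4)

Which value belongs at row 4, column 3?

Row 1 needs a 3, and only (1,1) is open for it.
Column 1 already has 3; hence (2,1) = 2.
In row 3, 2 can only go at (3,2), so (3,2) = 2.
Cage a needs two cells with sum 5; hence (2,2) = 3.
Row 2 now contains 3, leaving (2,4) = 1.
Column 4 already has 1, leaving (3,4) = 3.
3 is placed in column 2, which forces (4,2) = 4.
4 is placed in row 4, which forces (4,4) = 2.
Column 2 now contains 4, which forces (1,2) = 1.
Cage g has sum 7; hence (1,3) = 2.
Column 4 already has 2, which forces (1,4) = 4.
Row 2 already has 1; hence (2,3) = 4.
The two cells of cage b must have sum 5, which forces (3,1) = 4.
Cage c needs two cells with product 4, leaving (3,3) = 1.
4 is placed in row 4, leaving (4,1) = 1.
Row 4 already has 2, which forces (4,3) = 3.
Filled in: 3 1 2 4 / 2 3 4 1 / 4 2 1 3 / 1 4 3 2.

3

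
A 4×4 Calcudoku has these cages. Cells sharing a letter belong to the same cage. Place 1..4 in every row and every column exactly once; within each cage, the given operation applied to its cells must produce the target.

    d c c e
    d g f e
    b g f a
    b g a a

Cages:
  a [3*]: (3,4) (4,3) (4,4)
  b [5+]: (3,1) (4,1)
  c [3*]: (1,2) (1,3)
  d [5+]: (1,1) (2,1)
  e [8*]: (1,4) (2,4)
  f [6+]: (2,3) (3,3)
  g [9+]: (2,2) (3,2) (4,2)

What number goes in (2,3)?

The 3 cells of cage a must have product 3, leaving (3,4) = 1.
Cage a needs product 3, so (4,3) = 1.
Cage a needs product 3, leaving (4,4) = 3.
Cage c needs two cells with product 3, which forces (1,2) = 1.
Column 3 already has 1; hence (1,3) = 3.
Cage b needs two cells with sum 5, leaving (3,1) = 3.
Cage b's pair has sum 5; hence (4,1) = 2.
Row 4 already has 2, leaving (4,2) = 4.
2 is placed in column 1, leaving (1,1) = 4.
Row 1 already has 4; hence (1,4) = 2.
Cage d's pair has sum 5, so (2,1) = 1.
The 3 cells of cage g must have sum 9, so (2,2) = 3.
Column 4 already has 2, which forces (2,4) = 4.
4 is placed in column 2, so (3,2) = 2.
Row 3 now contains 2; hence (3,3) = 4.
Row 2 now contains 4, which forces (2,3) = 2.
The full grid is 4 1 3 2 / 1 3 2 4 / 3 2 4 1 / 2 4 1 3.

2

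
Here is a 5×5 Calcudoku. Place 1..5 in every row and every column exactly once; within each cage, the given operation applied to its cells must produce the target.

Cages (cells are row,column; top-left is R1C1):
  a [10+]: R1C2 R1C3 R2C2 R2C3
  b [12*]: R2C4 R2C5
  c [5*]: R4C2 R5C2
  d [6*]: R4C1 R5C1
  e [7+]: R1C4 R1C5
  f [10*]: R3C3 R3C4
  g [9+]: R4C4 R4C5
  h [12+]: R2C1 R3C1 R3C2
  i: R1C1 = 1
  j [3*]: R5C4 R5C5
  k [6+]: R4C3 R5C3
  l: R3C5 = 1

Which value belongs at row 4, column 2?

Cage i is a single given cell; hence R1C1 = 1.
L is a freebie; hence R3C5 = 1.
1 is placed in column 5, which forces R5C5 = 3.
Cage b needs two cells with product 12, so R2C4 = 3.
Column 5 already has 3, leaving R2C5 = 4.
The two cells of cage d must have product 6, so R4C1 = 3.
Column 5 now contains 4, which forces R4C5 = 5.
3 is placed in row 5; hence R5C1 = 2.
3 is placed in row 5, leaving R5C4 = 1.
Cage e's pair has sum 7, leaving R1C4 = 5.
5 is placed in column 5, so R1C5 = 2.
Row 2 already has 4, which forces R2C1 = 5.
The 3 cells of cage h must have sum 12; hence R3C1 = 4.
The 3 cells of cage h must have sum 12; hence R3C2 = 3.
5 is placed in column 4, so R3C4 = 2.
Row 4 already has 5; hence R4C2 = 1.
Row 4 now contains 1; hence R4C3 = 2.
Row 4 already has 5, leaving R4C4 = 4.
Row 5 already has 1, which forces R5C2 = 5.
Row 5 now contains 5, leaving R5C3 = 4.
Column 2 already has 3, so R1C2 = 4.
4 is placed in column 3; hence R1C3 = 3.
Column 2 already has 1, leaving R2C2 = 2.
Column 3 already has 2, which forces R2C3 = 1.
Row 3 already has 2; hence R3C3 = 5.
Completed grid: 1 4 3 5 2 / 5 2 1 3 4 / 4 3 5 2 1 / 3 1 2 4 5 / 2 5 4 1 3.

1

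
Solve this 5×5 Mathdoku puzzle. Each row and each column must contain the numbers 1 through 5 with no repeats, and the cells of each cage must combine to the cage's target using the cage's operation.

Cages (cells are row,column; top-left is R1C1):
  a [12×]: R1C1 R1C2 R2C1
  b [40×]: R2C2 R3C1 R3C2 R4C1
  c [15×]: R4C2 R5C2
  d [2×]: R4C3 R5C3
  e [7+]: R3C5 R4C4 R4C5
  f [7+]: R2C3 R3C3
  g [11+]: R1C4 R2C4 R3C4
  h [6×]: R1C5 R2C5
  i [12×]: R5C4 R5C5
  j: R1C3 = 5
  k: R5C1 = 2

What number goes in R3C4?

4

J is a freebie, which forces R1C3 = 5.
Cage k is a single given cell, which forces R5C1 = 2.
2 is placed in row 5; hence R5C3 = 1.
Column 3 already has 1, which forces R4C3 = 2.
Row 5 needs a 5, and only R5C2 is open for it.
Column 2 now contains 5, leaving R4C2 = 3.
In row 2, 5 can only go at R2C4, so R2C4 = 5.
Row 3 needs a 3, and only R3C3 is open for it.
3 is placed in column 3, so R2C3 = 4.
In row 3, 5 can only go at R3C1, so R3C1 = 5.
The only place for 5 in row 4 is R4C5.
Cage e has sum 7, so R3C5 = 1.
Cage e has sum 7; hence R4C4 = 1.
Cage b needs product 40, which forces R2C2 = 1.
Cage b has product 40, which forces R3C2 = 2.
2 is placed in row 3, so R3C4 = 4.
1 is placed in row 4; hence R4C1 = 4.
Column 4 already has 4; hence R5C4 = 3.
Row 5 already has 3, which forces R5C5 = 4.
Cage a has product 12, leaving R1C1 = 1.
Column 2 already has 1, which forces R1C2 = 4.
Column 4 already has 4, which forces R1C4 = 2.
Row 1 already has 2, so R1C5 = 3.
1 is placed in row 2, which forces R2C1 = 3.
3 is placed in column 5, which forces R2C5 = 2.
Filled in: 1 4 5 2 3 / 3 1 4 5 2 / 5 2 3 4 1 / 4 3 2 1 5 / 2 5 1 3 4.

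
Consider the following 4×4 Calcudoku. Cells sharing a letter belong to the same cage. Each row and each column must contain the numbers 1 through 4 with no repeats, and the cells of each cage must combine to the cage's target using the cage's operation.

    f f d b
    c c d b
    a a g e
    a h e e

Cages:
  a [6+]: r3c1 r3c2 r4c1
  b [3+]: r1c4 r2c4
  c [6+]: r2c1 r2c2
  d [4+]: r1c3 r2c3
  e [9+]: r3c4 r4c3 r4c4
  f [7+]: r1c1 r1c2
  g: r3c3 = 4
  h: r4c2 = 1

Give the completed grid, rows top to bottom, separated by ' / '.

4 3 1 2 / 2 4 3 1 / 1 2 4 3 / 3 1 2 4

G is a freebie, so r3c3 = 4.
H is a freebie; hence r4c2 = 1.
The 3 cells of cage a must have sum 6, which forces r3c1 = 1.
Cage e has sum 9, which forces r4c4 = 4.
The only place for 2 in row 1 is r1c4.
Column 4 already has 2, which forces r2c4 = 1.
Column 4 already has 2, which forces r3c4 = 3.
The 3 cells of cage e must have sum 9, so r4c3 = 2.
The two cells of cage d must have sum 4; hence r1c3 = 1.
1 is placed in row 2, which forces r2c3 = 3.
Row 3 now contains 3, leaving r3c2 = 2.
2 is placed in row 4; hence r4c1 = 3.
Column 1 already has 3, which forces r1c1 = 4.
The two cells of cage f must have sum 7, which forces r1c2 = 3.
Cage c needs two cells with sum 6; hence r2c1 = 2.
2 is placed in column 2, which forces r2c2 = 4.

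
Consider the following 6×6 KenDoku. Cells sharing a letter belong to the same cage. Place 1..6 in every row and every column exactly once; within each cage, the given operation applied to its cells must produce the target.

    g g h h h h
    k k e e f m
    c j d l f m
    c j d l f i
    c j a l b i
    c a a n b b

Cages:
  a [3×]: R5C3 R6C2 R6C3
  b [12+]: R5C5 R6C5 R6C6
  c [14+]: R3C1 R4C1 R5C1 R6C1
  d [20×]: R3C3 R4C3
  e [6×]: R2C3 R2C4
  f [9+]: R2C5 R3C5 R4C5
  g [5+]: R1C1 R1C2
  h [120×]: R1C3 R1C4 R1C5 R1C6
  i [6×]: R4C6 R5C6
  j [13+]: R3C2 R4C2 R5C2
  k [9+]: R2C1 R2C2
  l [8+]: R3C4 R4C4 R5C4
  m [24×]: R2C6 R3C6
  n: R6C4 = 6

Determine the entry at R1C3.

The 3 cells of cage a must have product 3; hence R5C3 = 1.
Cage a has product 3, leaving R6C2 = 1.
Cage a needs product 3, so R6C3 = 3.
Cage n is a single given cell, leaving R6C4 = 6.
The only place for 6 in row 1 is R1C3.
Column 3 now contains 6, which forces R2C3 = 2.
Cage e's pair has product 6, which forces R2C4 = 3.
The only place for 1 in row 2 is R2C5.
The only place for 6 in row 2 is R2C6.
Column 6 already has 6, so R3C6 = 4.
4 is placed in row 3, leaving R3C3 = 5.
The two cells of cage d must have product 20; hence R4C3 = 4.
Column 4 needs a 4, and only R1C4 is open for it.
4 is placed in row 1, leaving R1C5 = 5.
The 4 cells of cage h must have product 120, so R1C6 = 1.
Cage b needs sum 12; hence R6C5 = 4.
The only place for 3 in column 5 is R5C5.
Cage i's pair has product 6, so R4C6 = 3.
3 is placed in row 5; hence R5C6 = 2.
The 3 cells of cage b must have sum 12, leaving R6C6 = 5.
Row 5 now contains 2, so R5C4 = 5.
Row 6 now contains 5, leaving R6C1 = 2.
Column 1 now contains 2; hence R1C1 = 3.
Cage g needs two cells with sum 5; hence R1C2 = 2.
3 is placed in column 1, which forces R3C1 = 1.
Column 2 already has 2, leaving R3C2 = 3.
1 is placed in row 3; hence R3C4 = 2.
Row 3 already has 2, so R3C5 = 6.
Cage c has sum 14; hence R4C1 = 5.
5 is placed in row 4, so R4C2 = 6.
2 is placed in column 4; hence R4C4 = 1.
Column 5 now contains 6, which forces R4C5 = 2.
6 is placed in column 2, so R5C2 = 4.
Column 1 now contains 5, leaving R2C1 = 4.
4 is placed in column 2, so R2C2 = 5.
4 is placed in row 5, which forces R5C1 = 6.
Filled in: 3 2 6 4 5 1 / 4 5 2 3 1 6 / 1 3 5 2 6 4 / 5 6 4 1 2 3 / 6 4 1 5 3 2 / 2 1 3 6 4 5.

6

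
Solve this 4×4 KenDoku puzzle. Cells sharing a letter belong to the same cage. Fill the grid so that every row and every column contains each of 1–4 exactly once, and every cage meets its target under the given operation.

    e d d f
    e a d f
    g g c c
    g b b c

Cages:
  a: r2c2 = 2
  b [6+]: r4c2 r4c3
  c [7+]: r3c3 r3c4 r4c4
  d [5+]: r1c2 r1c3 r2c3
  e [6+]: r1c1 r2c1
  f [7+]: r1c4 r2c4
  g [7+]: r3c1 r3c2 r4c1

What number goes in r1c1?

2

Cage a is a single given cell, leaving r2c2 = 2.
Row 2 now contains 2, leaving r2c3 = 1.
Column 2 now contains 2; hence r4c2 = 4.
Row 4 now contains 4; hence r4c3 = 2.
Cage e needs two cells with sum 6, which forces r1c1 = 2.
Column 2 now contains 2, so r1c2 = 1.
Column 3 already has 1; hence r1c3 = 3.
3 is placed in row 1, so r1c4 = 4.
Row 2 now contains 2, which forces r2c1 = 4.
Column 4 now contains 4, which forces r2c4 = 3.
Cage g has sum 7; hence r3c1 = 1.
Cage g needs sum 7; hence r3c2 = 3.
Column 3 already has 3, leaving r3c3 = 4.
1 is placed in row 3, so r3c4 = 2.
The 3 cells of cage g must have sum 7, leaving r4c1 = 3.
3 is placed in column 4, so r4c4 = 1.
Filled in: 2 1 3 4 / 4 2 1 3 / 1 3 4 2 / 3 4 2 1.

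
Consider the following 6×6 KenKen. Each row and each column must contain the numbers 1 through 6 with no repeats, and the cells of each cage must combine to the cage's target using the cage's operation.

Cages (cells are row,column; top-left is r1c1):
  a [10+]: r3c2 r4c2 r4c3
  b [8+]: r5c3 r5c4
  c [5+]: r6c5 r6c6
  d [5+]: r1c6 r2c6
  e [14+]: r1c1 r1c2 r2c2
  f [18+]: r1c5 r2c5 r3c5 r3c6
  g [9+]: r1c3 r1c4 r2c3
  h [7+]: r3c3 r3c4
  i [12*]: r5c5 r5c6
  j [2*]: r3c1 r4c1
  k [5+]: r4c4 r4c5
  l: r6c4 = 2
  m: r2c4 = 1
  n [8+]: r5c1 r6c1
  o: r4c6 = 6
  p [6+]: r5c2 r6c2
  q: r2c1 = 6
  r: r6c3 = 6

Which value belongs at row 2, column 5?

5

Cage q is a single given cell, leaving r2c1 = 6.
Cage m is given, leaving r2c4 = 1.
Cage o is a single given cell, which forces r4c6 = 6.
R is a freebie, leaving r6c3 = 6.
Cage l is a single given cell, so r6c4 = 2.
Row 5 needs a 1, and only r5c2 is open for it.
Cage p needs two cells with sum 6; hence r6c2 = 5.
Cage e needs sum 14; hence r1c2 = 6.
The two cells of cage n must have sum 8; hence r5c1 = 5.
Row 6 already has 5; hence r6c1 = 3.
Column 1 now contains 5, so r1c1 = 4.
The 3 cells of cage e must have sum 14; hence r2c2 = 4.
Cage f needs sum 18; hence r3c5 = 6.
Cage b's pair has sum 8, so r5c3 = 2.
Cage b needs two cells with sum 8, which forces r5c4 = 6.
Cage g has sum 9; hence r1c3 = 1.
The 3 cells of cage a must have sum 10, which forces r4c3 = 5.
Cage g needs sum 9, so r1c4 = 5.
5 is placed in column 3, which forces r2c3 = 3.
3 is placed in row 2, which forces r2c6 = 2.
3 is placed in column 3, so r3c3 = 4.
4 is placed in row 3, so r3c4 = 3.
4 is placed in row 3, which forces r3c6 = 5.
3 is placed in column 4; hence r4c4 = 4.
The 4 cells of cage f must have sum 18, so r1c5 = 2.
Column 6 already has 2; hence r1c6 = 3.
Row 2 now contains 2, so r2c5 = 5.
Row 3 already has 3, so r3c2 = 2.
Cage a needs sum 10, which forces r4c2 = 3.
The two cells of cage k must have sum 5, which forces r4c5 = 1.
3 is placed in column 6, which forces r5c6 = 4.
Column 5 already has 1; hence r6c5 = 4.
4 is placed in column 6, which forces r6c6 = 1.
Row 3 now contains 2, leaving r3c1 = 1.
1 is placed in row 4, so r4c1 = 2.
Row 5 already has 4, leaving r5c5 = 3.
Filled in: 4 6 1 5 2 3 / 6 4 3 1 5 2 / 1 2 4 3 6 5 / 2 3 5 4 1 6 / 5 1 2 6 3 4 / 3 5 6 2 4 1.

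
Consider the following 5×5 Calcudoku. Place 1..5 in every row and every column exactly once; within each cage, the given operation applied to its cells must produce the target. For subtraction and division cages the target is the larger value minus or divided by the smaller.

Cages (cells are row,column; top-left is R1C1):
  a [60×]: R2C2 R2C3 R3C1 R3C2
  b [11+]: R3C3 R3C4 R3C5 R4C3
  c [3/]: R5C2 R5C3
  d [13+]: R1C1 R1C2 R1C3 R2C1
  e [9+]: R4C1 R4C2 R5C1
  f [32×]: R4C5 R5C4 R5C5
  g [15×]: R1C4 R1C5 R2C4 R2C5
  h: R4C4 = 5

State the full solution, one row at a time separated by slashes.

Cage h is a single given cell, leaving R4C4 = 5.
Cage f needs product 32, leaving R4C5 = 4.
Cage f needs product 32; hence R5C4 = 4.
Cage f has product 32; hence R5C5 = 2.
The 3 cells of cage e must have sum 9; hence R5C1 = 5.
Row 4 needs a 2, and only R4C3 is open for it.
The only place for 2 in column 4 is R3C4.
Cage b needs sum 11, which forces R3C3 = 4.
Cage b needs sum 11; hence R3C5 = 3.
Cage a has product 60; hence R2C2 = 4.
Cage a has product 60; hence R2C3 = 3.
Row 2 already has 3; hence R2C4 = 1.
1 is placed in row 2, leaving R2C5 = 5.
Row 3 now contains 3, so R3C1 = 1.
Cage a needs product 60, which forces R3C2 = 5.
Column 1 already has 1, leaving R4C1 = 3.
Row 4 already has 3, leaving R4C2 = 1.
Column 2 already has 1; hence R5C2 = 3.
Column 3 already has 3, leaving R5C3 = 1.
Cage d has sum 13; hence R1C1 = 4.
Column 2 now contains 3; hence R1C2 = 2.
1 is placed in column 3, which forces R1C3 = 5.
Column 4 now contains 1, leaving R1C4 = 3.
Column 5 already has 5, leaving R1C5 = 1.
1 is placed in row 2, which forces R2C1 = 2.

4 2 5 3 1 / 2 4 3 1 5 / 1 5 4 2 3 / 3 1 2 5 4 / 5 3 1 4 2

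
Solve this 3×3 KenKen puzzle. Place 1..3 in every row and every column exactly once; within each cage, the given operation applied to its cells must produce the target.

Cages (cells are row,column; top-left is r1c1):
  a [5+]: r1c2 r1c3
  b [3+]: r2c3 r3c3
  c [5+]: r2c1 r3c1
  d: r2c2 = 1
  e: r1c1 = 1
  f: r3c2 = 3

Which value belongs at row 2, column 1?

3

Cage e is a single given cell, which forces r1c1 = 1.
Cage d is given, leaving r2c2 = 1.
Row 2 now contains 1, which forces r2c3 = 2.
Cage f is given, so r3c2 = 3.
2 is placed in column 3, leaving r3c3 = 1.
Column 2 now contains 3, so r1c2 = 2.
2 is placed in column 3, which forces r1c3 = 3.
Row 2 now contains 2; hence r2c1 = 3.
Row 3 already has 3, so r3c1 = 2.
Filled in: 1 2 3 / 3 1 2 / 2 3 1.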